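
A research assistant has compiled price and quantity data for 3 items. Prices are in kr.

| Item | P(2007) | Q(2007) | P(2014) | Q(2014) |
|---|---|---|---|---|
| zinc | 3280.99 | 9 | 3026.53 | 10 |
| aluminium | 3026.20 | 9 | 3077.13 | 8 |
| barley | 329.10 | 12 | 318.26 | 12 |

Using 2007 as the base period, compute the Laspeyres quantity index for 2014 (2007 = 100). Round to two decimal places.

Laspeyres quantity index uses base-period prices as weights.
ΣP(2007)·Q(2014) = 3280.99×10 + 3026.20×8 + 329.10×12 = 32809.9 + 24209.6 + 3949.2 = 60968.7
ΣP(2007)·Q(2007) = 3280.99×9 + 3026.20×9 + 329.10×12 = 29528.91 + 27235.8 + 3949.2 = 60713.91
Index = 60968.7 / 60713.91 × 100 = 100.4197

100.42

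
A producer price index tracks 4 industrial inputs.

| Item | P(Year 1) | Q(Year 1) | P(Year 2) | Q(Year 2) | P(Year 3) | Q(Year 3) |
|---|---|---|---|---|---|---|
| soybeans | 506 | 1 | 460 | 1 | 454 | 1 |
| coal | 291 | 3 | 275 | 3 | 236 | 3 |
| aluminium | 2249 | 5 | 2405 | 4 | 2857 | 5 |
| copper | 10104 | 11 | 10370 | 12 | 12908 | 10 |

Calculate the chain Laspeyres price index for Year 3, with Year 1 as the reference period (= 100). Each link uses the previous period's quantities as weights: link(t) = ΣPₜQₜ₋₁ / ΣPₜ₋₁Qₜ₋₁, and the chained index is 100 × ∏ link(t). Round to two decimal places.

127.36

Link Year 1→Year 2:
ΣP(Year 2)Q(Year 1) = 460×1 + 275×3 + 2405×5 + 10370×11 = 460 + 825 + 12025 + 114070 = 127380
ΣP(Year 1)Q(Year 1) = 506×1 + 291×3 + 2249×5 + 10104×11 = 506 + 873 + 11245 + 111144 = 123768
link = 127380/123768 = 1.029184
Link Year 2→Year 3:
ΣP(Year 3)Q(Year 2) = 454×1 + 236×3 + 2857×4 + 12908×12 = 454 + 708 + 11428 + 154896 = 167486
ΣP(Year 2)Q(Year 2) = 460×1 + 275×3 + 2405×4 + 10370×12 = 460 + 825 + 9620 + 124440 = 135345
link = 167486/135345 = 1.237475
Chained index = 100 × 1.029184 × 1.237475 = 127.3589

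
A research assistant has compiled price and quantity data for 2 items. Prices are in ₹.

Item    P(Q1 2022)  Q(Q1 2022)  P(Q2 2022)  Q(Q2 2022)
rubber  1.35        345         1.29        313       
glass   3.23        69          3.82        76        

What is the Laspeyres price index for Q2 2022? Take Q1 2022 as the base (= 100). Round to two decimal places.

Laspeyres price index uses base-period quantities as weights.
ΣP(Q2 2022)·Q(Q1 2022) = 1.29×345 + 3.82×69 = 445.05 + 263.58 = 708.63
ΣP(Q1 2022)·Q(Q1 2022) = 1.35×345 + 3.23×69 = 465.75 + 222.87 = 688.62
Index = 708.63 / 688.62 × 100 = 102.9058

102.91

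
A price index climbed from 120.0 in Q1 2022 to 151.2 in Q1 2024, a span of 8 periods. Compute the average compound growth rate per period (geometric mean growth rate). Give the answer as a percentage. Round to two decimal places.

Growth factor = (151.2/120.0)^(1/8) = (1.260000)^(1/8) = 1.029310
Growth rate = 1.029310 − 1 = 0.029310 = 2.9310%

2.93%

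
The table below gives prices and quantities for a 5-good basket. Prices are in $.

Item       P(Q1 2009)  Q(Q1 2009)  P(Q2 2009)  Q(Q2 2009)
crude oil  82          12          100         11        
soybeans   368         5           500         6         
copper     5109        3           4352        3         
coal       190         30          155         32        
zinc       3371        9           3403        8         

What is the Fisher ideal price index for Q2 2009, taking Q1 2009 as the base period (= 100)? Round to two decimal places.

Laspeyres component (base-period weights):
ΣP(Q2 2009)Q(Q1 2009) = 100×12 + 500×5 + 4352×3 + 155×30 + 3403×9 = 1200 + 2500 + 13056 + 4650 + 30627 = 52033
ΣP(Q1 2009)Q(Q1 2009) = 82×12 + 368×5 + 5109×3 + 190×30 + 3371×9 = 984 + 1840 + 15327 + 5700 + 30339 = 54190
L = 52033 / 54190 × 100 = 96.0196
Paasche component (current-period weights):
ΣP(Q2 2009)Q(Q2 2009) = 100×11 + 500×6 + 4352×3 + 155×32 + 3403×8 = 1100 + 3000 + 13056 + 4960 + 27224 = 49340
ΣP(Q1 2009)Q(Q2 2009) = 82×11 + 368×6 + 5109×3 + 190×32 + 3371×8 = 902 + 2208 + 15327 + 6080 + 26968 = 51485
P = 49340 / 51485 × 100 = 95.8337
Fisher = √(L × P) = √(96.0196 × 95.8337) = 95.9266

95.93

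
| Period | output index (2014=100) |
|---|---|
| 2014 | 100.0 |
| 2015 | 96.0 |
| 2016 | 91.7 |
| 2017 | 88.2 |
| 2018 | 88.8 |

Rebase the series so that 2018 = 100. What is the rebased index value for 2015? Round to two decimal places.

108.11

Rebased(2015) = 96.0 / 88.8 × 100 = 108.1081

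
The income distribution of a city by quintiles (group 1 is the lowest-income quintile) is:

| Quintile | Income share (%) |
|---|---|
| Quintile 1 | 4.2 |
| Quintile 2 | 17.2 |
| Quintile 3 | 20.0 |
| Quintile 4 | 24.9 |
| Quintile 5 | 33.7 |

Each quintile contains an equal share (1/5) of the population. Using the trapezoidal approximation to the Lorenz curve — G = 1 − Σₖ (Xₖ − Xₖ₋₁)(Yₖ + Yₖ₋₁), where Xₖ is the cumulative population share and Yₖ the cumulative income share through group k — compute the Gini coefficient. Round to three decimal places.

Cumulative income shares Yₖ: 0.0420, 0.2140, 0.4140, 0.6630, 1.0000
Σ (Xₖ−Xₖ₋₁)(Yₖ+Yₖ₋₁) = (1/5)(0.0420+0.0000) + (1/5)(0.2140+0.0420) + (1/5)(0.4140+0.2140) + (1/5)(0.6630+0.4140) + (1/5)(1.0000+0.6630)
  = 0.0084 + 0.0512 + 0.1256 + 0.2154 + 0.3326 = 0.7332
G = 1 − 0.7332 = 0.2668

0.267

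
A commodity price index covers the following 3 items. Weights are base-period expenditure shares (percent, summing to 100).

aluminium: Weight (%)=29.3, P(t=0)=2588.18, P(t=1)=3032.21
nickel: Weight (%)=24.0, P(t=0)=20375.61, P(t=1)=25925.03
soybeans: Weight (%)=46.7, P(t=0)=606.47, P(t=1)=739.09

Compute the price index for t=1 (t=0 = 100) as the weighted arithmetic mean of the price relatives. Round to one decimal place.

121.8

aluminium: 29.3 × (3032.21/2588.18) = 29.3 × 1.171561 = 34.3267
nickel: 24.0 × (25925.03/20375.61) = 24.0 × 1.272356 = 30.5365
soybeans: 46.7 × (739.09/606.47) = 46.7 × 1.218675 = 56.9121
Index = Σ wᵢ·(p₁ᵢ/p₀ᵢ) = 34.3267 + 30.5365 + 56.9121 = 121.7754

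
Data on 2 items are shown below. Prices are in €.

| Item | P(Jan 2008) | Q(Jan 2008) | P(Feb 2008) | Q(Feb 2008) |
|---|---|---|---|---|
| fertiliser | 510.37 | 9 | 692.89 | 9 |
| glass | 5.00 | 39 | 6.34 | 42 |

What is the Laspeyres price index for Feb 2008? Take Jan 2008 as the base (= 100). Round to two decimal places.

Laspeyres price index uses base-period quantities as weights.
ΣP(Feb 2008)·Q(Jan 2008) = 692.89×9 + 6.34×39 = 6236.01 + 247.26 = 6483.27
ΣP(Jan 2008)·Q(Jan 2008) = 510.37×9 + 5.00×39 = 4593.33 + 195 = 4788.33
Index = 6483.27 / 4788.33 × 100 = 135.3973

135.40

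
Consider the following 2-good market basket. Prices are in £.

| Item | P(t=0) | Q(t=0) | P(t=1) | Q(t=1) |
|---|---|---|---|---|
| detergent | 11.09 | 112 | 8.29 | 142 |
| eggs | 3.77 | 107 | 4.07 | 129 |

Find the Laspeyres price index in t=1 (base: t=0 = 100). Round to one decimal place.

82.9

Laspeyres price index uses base-period quantities as weights.
ΣP(t=1)·Q(t=0) = 8.29×112 + 4.07×107 = 928.48 + 435.49 = 1363.97
ΣP(t=0)·Q(t=0) = 11.09×112 + 3.77×107 = 1242.08 + 403.39 = 1645.47
Index = 1363.97 / 1645.47 × 100 = 82.8924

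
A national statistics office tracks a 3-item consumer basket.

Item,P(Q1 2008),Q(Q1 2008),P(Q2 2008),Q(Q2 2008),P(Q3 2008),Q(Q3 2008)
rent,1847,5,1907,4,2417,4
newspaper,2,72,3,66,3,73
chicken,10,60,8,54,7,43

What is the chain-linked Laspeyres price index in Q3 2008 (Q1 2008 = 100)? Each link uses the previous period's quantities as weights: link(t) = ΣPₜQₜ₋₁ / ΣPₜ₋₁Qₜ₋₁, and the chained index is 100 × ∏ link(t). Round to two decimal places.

127.18

Link Q1 2008→Q2 2008:
ΣP(Q2 2008)Q(Q1 2008) = 1907×5 + 3×72 + 8×60 = 9535 + 216 + 480 = 10231
ΣP(Q1 2008)Q(Q1 2008) = 1847×5 + 2×72 + 10×60 = 9235 + 144 + 600 = 9979
link = 10231/9979 = 1.025253
Link Q2 2008→Q3 2008:
ΣP(Q3 2008)Q(Q2 2008) = 2417×4 + 3×66 + 7×54 = 9668 + 198 + 378 = 10244
ΣP(Q2 2008)Q(Q2 2008) = 1907×4 + 3×66 + 8×54 = 7628 + 198 + 432 = 8258
link = 10244/8258 = 1.240494
Chained index = 100 × 1.025253 × 1.240494 = 127.1820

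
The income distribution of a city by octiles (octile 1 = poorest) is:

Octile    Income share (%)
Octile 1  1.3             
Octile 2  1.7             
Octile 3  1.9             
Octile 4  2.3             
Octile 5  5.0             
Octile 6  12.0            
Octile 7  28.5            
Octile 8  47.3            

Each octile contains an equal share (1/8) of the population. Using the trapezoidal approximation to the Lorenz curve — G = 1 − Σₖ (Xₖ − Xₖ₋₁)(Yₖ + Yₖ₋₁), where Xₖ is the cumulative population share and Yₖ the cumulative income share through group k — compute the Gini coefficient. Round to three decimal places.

0.611

Cumulative income shares Yₖ: 0.0130, 0.0300, 0.0490, 0.0720, 0.1220, 0.2420, 0.5270, 1.0000
Σ (Xₖ−Xₖ₋₁)(Yₖ+Yₖ₋₁) = (1/8)(0.0130+0.0000) + (1/8)(0.0300+0.0130) + (1/8)(0.0490+0.0300) + (1/8)(0.0720+0.0490) + (1/8)(0.1220+0.0720) + (1/8)(0.2420+0.1220) + (1/8)(0.5270+0.2420) + (1/8)(1.0000+0.5270)
  = 0.0016 + 0.0054 + 0.0099 + 0.0151 + 0.0243 + 0.0455 + 0.0961 + 0.1909 = 0.3887
G = 1 − 0.3887 = 0.6113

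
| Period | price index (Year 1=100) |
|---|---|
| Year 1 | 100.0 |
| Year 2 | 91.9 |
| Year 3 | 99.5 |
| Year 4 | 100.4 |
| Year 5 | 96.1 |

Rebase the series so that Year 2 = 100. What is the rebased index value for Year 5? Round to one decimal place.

Rebased(Year 5) = 96.1 / 91.9 × 100 = 104.5702

104.6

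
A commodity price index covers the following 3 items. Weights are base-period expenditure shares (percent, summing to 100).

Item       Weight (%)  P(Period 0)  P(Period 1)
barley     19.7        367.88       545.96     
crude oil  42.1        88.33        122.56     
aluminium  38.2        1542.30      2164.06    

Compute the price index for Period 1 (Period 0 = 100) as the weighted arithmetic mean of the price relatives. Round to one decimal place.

141.3

barley: 19.7 × (545.96/367.88) = 19.7 × 1.484071 = 29.2362
crude oil: 42.1 × (122.56/88.33) = 42.1 × 1.387524 = 58.4148
aluminium: 38.2 × (2164.06/1542.30) = 38.2 × 1.403138 = 53.5999
Index = Σ wᵢ·(p₁ᵢ/p₀ᵢ) = 29.2362 + 58.4148 + 53.5999 = 141.2508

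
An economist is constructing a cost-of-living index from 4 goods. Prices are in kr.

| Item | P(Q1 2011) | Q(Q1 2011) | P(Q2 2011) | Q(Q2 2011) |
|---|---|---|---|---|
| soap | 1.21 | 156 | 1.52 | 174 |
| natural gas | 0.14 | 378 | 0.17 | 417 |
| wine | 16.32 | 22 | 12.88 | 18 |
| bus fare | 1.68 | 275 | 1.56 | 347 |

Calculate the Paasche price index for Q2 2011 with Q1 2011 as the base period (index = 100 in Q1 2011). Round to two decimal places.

Paasche price index uses current-period quantities as weights.
ΣP(Q2 2011)·Q(Q2 2011) = 1.52×174 + 0.17×417 + 12.88×18 + 1.56×347 = 264.48 + 70.89 + 231.84 + 541.32 = 1108.53
ΣP(Q1 2011)·Q(Q2 2011) = 1.21×174 + 0.14×417 + 16.32×18 + 1.68×347 = 210.54 + 58.38 + 293.76 + 582.96 = 1145.64
Index = 1108.53 / 1145.64 × 100 = 96.7608

96.76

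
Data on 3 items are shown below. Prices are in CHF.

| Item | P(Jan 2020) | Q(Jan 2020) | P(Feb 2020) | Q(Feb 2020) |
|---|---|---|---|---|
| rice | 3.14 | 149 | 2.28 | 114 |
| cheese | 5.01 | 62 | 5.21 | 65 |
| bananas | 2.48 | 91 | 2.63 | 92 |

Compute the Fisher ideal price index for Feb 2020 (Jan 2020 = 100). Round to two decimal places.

Laspeyres component (base-period weights):
ΣP(Feb 2020)Q(Jan 2020) = 2.28×149 + 5.21×62 + 2.63×91 = 339.72 + 323.02 + 239.33 = 902.07
ΣP(Jan 2020)Q(Jan 2020) = 3.14×149 + 5.01×62 + 2.48×91 = 467.86 + 310.62 + 225.68 = 1004.16
L = 902.07 / 1004.16 × 100 = 89.8333
Paasche component (current-period weights):
ΣP(Feb 2020)Q(Feb 2020) = 2.28×114 + 5.21×65 + 2.63×92 = 259.92 + 338.65 + 241.96 = 840.53
ΣP(Jan 2020)Q(Feb 2020) = 3.14×114 + 5.01×65 + 2.48×92 = 357.96 + 325.65 + 228.16 = 911.77
P = 840.53 / 911.77 × 100 = 92.1866
Fisher = √(L × P) = √(89.8333 × 92.1866) = 91.0024

91.00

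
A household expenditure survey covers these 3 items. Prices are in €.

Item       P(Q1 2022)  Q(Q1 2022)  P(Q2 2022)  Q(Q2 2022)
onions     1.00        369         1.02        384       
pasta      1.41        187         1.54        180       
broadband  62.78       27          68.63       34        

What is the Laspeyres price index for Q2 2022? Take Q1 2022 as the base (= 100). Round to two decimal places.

Laspeyres price index uses base-period quantities as weights.
ΣP(Q2 2022)·Q(Q1 2022) = 1.02×369 + 1.54×187 + 68.63×27 = 376.38 + 287.98 + 1853.01 = 2517.37
ΣP(Q1 2022)·Q(Q1 2022) = 1.00×369 + 1.41×187 + 62.78×27 = 369 + 263.67 + 1695.06 = 2327.73
Index = 2517.37 / 2327.73 × 100 = 108.1470

108.15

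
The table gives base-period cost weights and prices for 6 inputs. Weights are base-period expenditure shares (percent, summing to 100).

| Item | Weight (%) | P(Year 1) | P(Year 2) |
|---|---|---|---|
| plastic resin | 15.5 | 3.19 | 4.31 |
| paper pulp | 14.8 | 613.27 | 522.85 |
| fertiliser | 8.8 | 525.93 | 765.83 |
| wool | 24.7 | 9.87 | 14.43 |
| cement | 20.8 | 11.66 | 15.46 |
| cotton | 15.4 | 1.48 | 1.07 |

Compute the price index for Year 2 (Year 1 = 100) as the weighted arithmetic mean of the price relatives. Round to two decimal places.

plastic resin: 15.5 × (4.31/3.19) = 15.5 × 1.351097 = 20.9420
paper pulp: 14.8 × (522.85/613.27) = 14.8 × 0.852561 = 12.6179
fertiliser: 8.8 × (765.83/525.93) = 8.8 × 1.456144 = 12.8141
wool: 24.7 × (14.43/9.87) = 24.7 × 1.462006 = 36.1116
cement: 20.8 × (15.46/11.66) = 20.8 × 1.325901 = 27.5787
cotton: 15.4 × (1.07/1.48) = 15.4 × 0.722973 = 11.1338
Index = Σ wᵢ·(p₁ᵢ/p₀ᵢ) = 20.9420 + 12.6179 + 12.8141 + 36.1116 + 27.5787 + 11.1338 = 121.1980

121.20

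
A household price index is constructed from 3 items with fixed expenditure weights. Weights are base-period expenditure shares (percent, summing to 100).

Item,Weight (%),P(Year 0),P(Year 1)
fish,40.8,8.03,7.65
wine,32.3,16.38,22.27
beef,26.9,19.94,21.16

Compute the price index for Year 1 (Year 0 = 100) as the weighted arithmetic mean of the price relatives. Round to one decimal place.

111.3

fish: 40.8 × (7.65/8.03) = 40.8 × 0.952677 = 38.8692
wine: 32.3 × (22.27/16.38) = 32.3 × 1.359585 = 43.9146
beef: 26.9 × (21.16/19.94) = 26.9 × 1.061184 = 28.5458
Index = Σ wᵢ·(p₁ᵢ/p₀ᵢ) = 38.8692 + 43.9146 + 28.5458 = 111.3297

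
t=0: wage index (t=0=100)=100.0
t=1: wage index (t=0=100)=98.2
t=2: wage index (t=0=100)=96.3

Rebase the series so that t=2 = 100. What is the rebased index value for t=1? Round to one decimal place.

102.0

Rebased(t=1) = 98.2 / 96.3 × 100 = 101.9730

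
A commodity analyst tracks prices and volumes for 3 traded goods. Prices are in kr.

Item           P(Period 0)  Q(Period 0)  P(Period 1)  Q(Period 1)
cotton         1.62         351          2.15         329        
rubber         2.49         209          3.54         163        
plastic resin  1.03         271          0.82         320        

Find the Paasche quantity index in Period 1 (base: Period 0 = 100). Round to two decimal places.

Paasche quantity index uses current-period prices as weights.
ΣP(Period 1)·Q(Period 1) = 2.15×329 + 3.54×163 + 0.82×320 = 707.35 + 577.02 + 262.4 = 1546.77
ΣP(Period 1)·Q(Period 0) = 2.15×351 + 3.54×209 + 0.82×271 = 754.65 + 739.86 + 222.22 = 1716.73
Index = 1546.77 / 1716.73 × 100 = 90.0998

90.10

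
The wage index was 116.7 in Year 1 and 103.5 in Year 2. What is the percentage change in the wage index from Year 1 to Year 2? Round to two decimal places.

-11.31%

Change = (103.5 − 116.7) / 116.7 × 100
       = -13.2 / 116.7 × 100 = -11.3111%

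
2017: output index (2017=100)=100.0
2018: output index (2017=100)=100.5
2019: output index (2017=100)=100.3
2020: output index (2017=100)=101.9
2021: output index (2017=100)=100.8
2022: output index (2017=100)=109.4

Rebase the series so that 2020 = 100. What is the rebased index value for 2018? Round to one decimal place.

98.6

Rebased(2018) = 100.5 / 101.9 × 100 = 98.6261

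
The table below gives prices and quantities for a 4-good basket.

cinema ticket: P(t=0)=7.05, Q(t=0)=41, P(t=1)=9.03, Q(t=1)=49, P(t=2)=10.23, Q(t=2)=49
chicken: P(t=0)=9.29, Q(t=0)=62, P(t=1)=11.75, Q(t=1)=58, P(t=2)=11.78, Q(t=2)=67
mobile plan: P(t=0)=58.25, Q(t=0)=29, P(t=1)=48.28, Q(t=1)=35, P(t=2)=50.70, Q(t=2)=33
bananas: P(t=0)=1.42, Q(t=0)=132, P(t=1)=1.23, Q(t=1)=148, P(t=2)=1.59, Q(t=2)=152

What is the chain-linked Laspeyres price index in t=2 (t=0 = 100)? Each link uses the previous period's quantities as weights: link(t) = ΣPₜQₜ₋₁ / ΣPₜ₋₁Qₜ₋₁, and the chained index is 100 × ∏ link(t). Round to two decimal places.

103.50

Link t=0→t=1:
ΣP(t=1)Q(t=0) = 9.03×41 + 11.75×62 + 48.28×29 + 1.23×132 = 370.23 + 728.5 + 1400.12 + 162.36 = 2661.21
ΣP(t=0)Q(t=0) = 7.05×41 + 9.29×62 + 58.25×29 + 1.42×132 = 289.05 + 575.98 + 1689.25 + 187.44 = 2741.72
link = 2661.21/2741.72 = 0.970635
Link t=1→t=2:
ΣP(t=2)Q(t=1) = 10.23×49 + 11.78×58 + 50.70×35 + 1.59×148 = 501.27 + 683.24 + 1774.5 + 235.32 = 3194.33
ΣP(t=1)Q(t=1) = 9.03×49 + 11.75×58 + 48.28×35 + 1.23×148 = 442.47 + 681.5 + 1689.8 + 182.04 = 2995.81
link = 3194.33/2995.81 = 1.066266
Chained index = 100 × 0.970635 × 1.066266 = 103.4955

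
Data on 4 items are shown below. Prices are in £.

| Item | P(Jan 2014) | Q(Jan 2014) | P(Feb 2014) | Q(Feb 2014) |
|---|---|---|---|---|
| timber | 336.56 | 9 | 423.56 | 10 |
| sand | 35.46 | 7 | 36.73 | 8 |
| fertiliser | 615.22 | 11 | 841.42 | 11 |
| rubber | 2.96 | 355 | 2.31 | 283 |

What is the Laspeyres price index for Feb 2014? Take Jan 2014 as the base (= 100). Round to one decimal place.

127.5

Laspeyres price index uses base-period quantities as weights.
ΣP(Feb 2014)·Q(Jan 2014) = 423.56×9 + 36.73×7 + 841.42×11 + 2.31×355 = 3812.04 + 257.11 + 9255.62 + 820.05 = 14144.82
ΣP(Jan 2014)·Q(Jan 2014) = 336.56×9 + 35.46×7 + 615.22×11 + 2.96×355 = 3029.04 + 248.22 + 6767.42 + 1050.8 = 11095.48
Index = 14144.82 / 11095.48 × 100 = 127.4827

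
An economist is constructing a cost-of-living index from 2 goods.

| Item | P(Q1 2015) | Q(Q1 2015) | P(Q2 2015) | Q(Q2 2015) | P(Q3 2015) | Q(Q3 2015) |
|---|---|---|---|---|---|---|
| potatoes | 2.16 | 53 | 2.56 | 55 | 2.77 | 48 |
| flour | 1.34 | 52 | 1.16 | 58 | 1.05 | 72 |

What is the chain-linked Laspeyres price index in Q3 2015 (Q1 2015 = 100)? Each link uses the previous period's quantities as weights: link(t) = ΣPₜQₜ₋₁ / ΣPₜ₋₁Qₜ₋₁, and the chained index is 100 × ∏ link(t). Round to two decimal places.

109.07

Link Q1 2015→Q2 2015:
ΣP(Q2 2015)Q(Q1 2015) = 2.56×53 + 1.16×52 = 135.68 + 60.32 = 196
ΣP(Q1 2015)Q(Q1 2015) = 2.16×53 + 1.34×52 = 114.48 + 69.68 = 184.16
link = 196/184.16 = 1.064292
Link Q2 2015→Q3 2015:
ΣP(Q3 2015)Q(Q2 2015) = 2.77×55 + 1.05×58 = 152.35 + 60.9 = 213.25
ΣP(Q2 2015)Q(Q2 2015) = 2.56×55 + 1.16×58 = 140.8 + 67.28 = 208.08
link = 213.25/208.08 = 1.024846
Chained index = 100 × 1.064292 × 1.024846 = 109.0736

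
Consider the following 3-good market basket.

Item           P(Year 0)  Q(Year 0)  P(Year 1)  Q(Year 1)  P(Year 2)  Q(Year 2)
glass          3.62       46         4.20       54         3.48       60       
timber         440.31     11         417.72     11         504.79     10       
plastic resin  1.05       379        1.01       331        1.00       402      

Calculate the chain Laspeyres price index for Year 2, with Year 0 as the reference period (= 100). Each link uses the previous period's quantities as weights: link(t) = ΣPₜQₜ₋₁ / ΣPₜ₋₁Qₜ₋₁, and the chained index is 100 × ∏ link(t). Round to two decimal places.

Link Year 0→Year 1:
ΣP(Year 1)Q(Year 0) = 4.20×46 + 417.72×11 + 1.01×379 = 193.2 + 4594.92 + 382.79 = 5170.91
ΣP(Year 0)Q(Year 0) = 3.62×46 + 440.31×11 + 1.05×379 = 166.52 + 4843.41 + 397.95 = 5407.88
link = 5170.91/5407.88 = 0.956181
Link Year 1→Year 2:
ΣP(Year 2)Q(Year 1) = 3.48×54 + 504.79×11 + 1.00×331 = 187.92 + 5552.69 + 331 = 6071.61
ΣP(Year 1)Q(Year 1) = 4.20×54 + 417.72×11 + 1.01×331 = 226.8 + 4594.92 + 334.31 = 5156.03
link = 6071.61/5156.03 = 1.177575
Chained index = 100 × 0.956181 × 1.177575 = 112.5974

112.60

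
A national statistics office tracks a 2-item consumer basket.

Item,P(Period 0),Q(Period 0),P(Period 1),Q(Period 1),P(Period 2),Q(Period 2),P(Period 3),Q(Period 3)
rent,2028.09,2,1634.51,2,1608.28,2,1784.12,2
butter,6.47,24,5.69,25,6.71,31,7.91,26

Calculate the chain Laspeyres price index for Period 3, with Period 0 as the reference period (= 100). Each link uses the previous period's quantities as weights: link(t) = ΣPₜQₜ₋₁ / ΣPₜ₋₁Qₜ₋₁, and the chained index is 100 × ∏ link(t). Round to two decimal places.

89.34

Link Period 0→Period 1:
ΣP(Period 1)Q(Period 0) = 1634.51×2 + 5.69×24 = 3269.02 + 136.56 = 3405.58
ΣP(Period 0)Q(Period 0) = 2028.09×2 + 6.47×24 = 4056.18 + 155.28 = 4211.46
link = 3405.58/4211.46 = 0.808646
Link Period 1→Period 2:
ΣP(Period 2)Q(Period 1) = 1608.28×2 + 6.71×25 = 3216.56 + 167.75 = 3384.31
ΣP(Period 1)Q(Period 1) = 1634.51×2 + 5.69×25 = 3269.02 + 142.25 = 3411.27
link = 3384.31/3411.27 = 0.992097
Link Period 2→Period 3:
ΣP(Period 3)Q(Period 2) = 1784.12×2 + 7.91×31 = 3568.24 + 245.21 = 3813.45
ΣP(Period 2)Q(Period 2) = 1608.28×2 + 6.71×31 = 3216.56 + 208.01 = 3424.57
link = 3813.45/3424.57 = 1.113556
Chained index = 100 × 0.808646 × 0.992097 × 1.113556 = 89.3356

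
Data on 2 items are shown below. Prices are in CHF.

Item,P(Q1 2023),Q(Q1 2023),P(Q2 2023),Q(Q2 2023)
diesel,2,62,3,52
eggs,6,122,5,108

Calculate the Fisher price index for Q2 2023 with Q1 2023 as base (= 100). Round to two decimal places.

92.77

Laspeyres component (base-period weights):
ΣP(Q2 2023)Q(Q1 2023) = 3×62 + 5×122 = 186 + 610 = 796
ΣP(Q1 2023)Q(Q1 2023) = 2×62 + 6×122 = 124 + 732 = 856
L = 796 / 856 × 100 = 92.9907
Paasche component (current-period weights):
ΣP(Q2 2023)Q(Q2 2023) = 3×52 + 5×108 = 156 + 540 = 696
ΣP(Q1 2023)Q(Q2 2023) = 2×52 + 6×108 = 104 + 648 = 752
P = 696 / 752 × 100 = 92.5532
Fisher = √(L × P) = √(92.9907 × 92.5532) = 92.7717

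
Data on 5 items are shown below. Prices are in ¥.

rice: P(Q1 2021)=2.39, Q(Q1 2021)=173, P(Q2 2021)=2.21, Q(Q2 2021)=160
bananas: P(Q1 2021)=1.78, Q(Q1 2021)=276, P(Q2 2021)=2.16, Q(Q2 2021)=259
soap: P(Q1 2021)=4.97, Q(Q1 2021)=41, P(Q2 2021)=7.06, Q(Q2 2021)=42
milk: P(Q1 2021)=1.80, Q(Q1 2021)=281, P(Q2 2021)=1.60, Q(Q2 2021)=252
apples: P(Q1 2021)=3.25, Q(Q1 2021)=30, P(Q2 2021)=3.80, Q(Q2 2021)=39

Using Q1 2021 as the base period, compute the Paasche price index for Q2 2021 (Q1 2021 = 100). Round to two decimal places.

Paasche price index uses current-period quantities as weights.
ΣP(Q2 2021)·Q(Q2 2021) = 2.21×160 + 2.16×259 + 7.06×42 + 1.60×252 + 3.80×39 = 353.6 + 559.44 + 296.52 + 403.2 + 148.2 = 1760.96
ΣP(Q1 2021)·Q(Q2 2021) = 2.39×160 + 1.78×259 + 4.97×42 + 1.80×252 + 3.25×39 = 382.4 + 461.02 + 208.74 + 453.6 + 126.75 = 1632.51
Index = 1760.96 / 1632.51 × 100 = 107.8683

107.87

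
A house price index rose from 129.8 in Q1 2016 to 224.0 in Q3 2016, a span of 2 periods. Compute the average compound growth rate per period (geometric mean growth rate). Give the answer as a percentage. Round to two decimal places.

31.37%

Growth factor = (224.0/129.8)^(1/2) = (1.725732)^(1/2) = 1.313671
Growth rate = 1.313671 − 1 = 0.313671 = 31.3671%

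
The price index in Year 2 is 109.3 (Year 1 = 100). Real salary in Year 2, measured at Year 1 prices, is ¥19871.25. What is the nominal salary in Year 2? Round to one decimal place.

Nominal = Real × (Index/100) = 19871.25 × (109.3/100)
        = 19871.25 × 1.093 = 21719.2762

21719.3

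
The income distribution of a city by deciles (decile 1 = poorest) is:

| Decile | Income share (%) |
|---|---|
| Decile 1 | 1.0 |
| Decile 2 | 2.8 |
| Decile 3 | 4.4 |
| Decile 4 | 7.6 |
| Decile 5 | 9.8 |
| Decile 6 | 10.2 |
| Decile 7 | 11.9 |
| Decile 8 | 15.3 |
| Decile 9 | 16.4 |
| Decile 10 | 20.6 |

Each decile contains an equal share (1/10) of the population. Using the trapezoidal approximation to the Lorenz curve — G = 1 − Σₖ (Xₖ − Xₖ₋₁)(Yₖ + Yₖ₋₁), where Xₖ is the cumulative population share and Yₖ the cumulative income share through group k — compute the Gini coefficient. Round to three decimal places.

0.339

Cumulative income shares Yₖ: 0.0100, 0.0380, 0.0820, 0.1580, 0.2560, 0.3580, 0.4770, 0.6300, 0.7940, 1.0000
Σ (Xₖ−Xₖ₋₁)(Yₖ+Yₖ₋₁) = (1/10)(0.0100+0.0000) + (1/10)(0.0380+0.0100) + (1/10)(0.0820+0.0380) + (1/10)(0.1580+0.0820) + (1/10)(0.2560+0.1580) + (1/10)(0.3580+0.2560) + (1/10)(0.4770+0.3580) + (1/10)(0.6300+0.4770) + (1/10)(0.7940+0.6300) + (1/10)(1.0000+0.7940)
  = 0.0010 + 0.0048 + 0.0120 + 0.0240 + 0.0414 + 0.0614 + 0.0835 + 0.1107 + 0.1424 + 0.1794 = 0.6606
G = 1 − 0.6606 = 0.3394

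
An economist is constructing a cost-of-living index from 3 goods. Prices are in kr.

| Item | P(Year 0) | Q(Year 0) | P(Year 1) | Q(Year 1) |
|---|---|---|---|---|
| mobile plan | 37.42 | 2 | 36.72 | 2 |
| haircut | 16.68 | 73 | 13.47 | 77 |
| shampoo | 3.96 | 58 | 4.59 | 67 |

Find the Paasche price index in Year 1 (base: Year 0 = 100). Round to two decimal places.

Paasche price index uses current-period quantities as weights.
ΣP(Year 1)·Q(Year 1) = 36.72×2 + 13.47×77 + 4.59×67 = 73.44 + 1037.19 + 307.53 = 1418.16
ΣP(Year 0)·Q(Year 1) = 37.42×2 + 16.68×77 + 3.96×67 = 74.84 + 1284.36 + 265.32 = 1624.52
Index = 1418.16 / 1624.52 × 100 = 87.2972

87.30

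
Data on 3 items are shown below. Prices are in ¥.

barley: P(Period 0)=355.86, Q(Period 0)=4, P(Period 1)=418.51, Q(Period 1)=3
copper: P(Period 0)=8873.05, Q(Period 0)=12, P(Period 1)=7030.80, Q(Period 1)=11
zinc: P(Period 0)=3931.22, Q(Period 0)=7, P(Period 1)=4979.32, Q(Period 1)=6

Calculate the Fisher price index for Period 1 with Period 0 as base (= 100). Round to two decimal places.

89.00

Laspeyres component (base-period weights):
ΣP(Period 1)Q(Period 0) = 418.51×4 + 7030.80×12 + 4979.32×7 = 1674.04 + 84369.6 + 34855.24 = 120898.88
ΣP(Period 0)Q(Period 0) = 355.86×4 + 8873.05×12 + 3931.22×7 = 1423.44 + 106476.6 + 27518.54 = 135418.58
L = 120898.88 / 135418.58 × 100 = 89.2779
Paasche component (current-period weights):
ΣP(Period 1)Q(Period 1) = 418.51×3 + 7030.80×11 + 4979.32×6 = 1255.53 + 77338.8 + 29875.92 = 108470.25
ΣP(Period 0)Q(Period 1) = 355.86×3 + 8873.05×11 + 3931.22×6 = 1067.58 + 97603.55 + 23587.32 = 122258.45
P = 108470.25 / 122258.45 × 100 = 88.7221
Fisher = √(L × P) = √(89.2779 × 88.7221) = 88.9996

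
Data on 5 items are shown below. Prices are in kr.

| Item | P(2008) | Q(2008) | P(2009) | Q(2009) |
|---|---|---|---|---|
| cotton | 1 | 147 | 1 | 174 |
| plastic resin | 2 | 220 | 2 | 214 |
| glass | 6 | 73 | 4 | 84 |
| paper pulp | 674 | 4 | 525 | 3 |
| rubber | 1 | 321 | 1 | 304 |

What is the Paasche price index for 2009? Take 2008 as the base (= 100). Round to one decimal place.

Paasche price index uses current-period quantities as weights.
ΣP(2009)·Q(2009) = 1×174 + 2×214 + 4×84 + 525×3 + 1×304 = 174 + 428 + 336 + 1575 + 304 = 2817
ΣP(2008)·Q(2009) = 1×174 + 2×214 + 6×84 + 674×3 + 1×304 = 174 + 428 + 504 + 2022 + 304 = 3432
Index = 2817 / 3432 × 100 = 82.0804

82.1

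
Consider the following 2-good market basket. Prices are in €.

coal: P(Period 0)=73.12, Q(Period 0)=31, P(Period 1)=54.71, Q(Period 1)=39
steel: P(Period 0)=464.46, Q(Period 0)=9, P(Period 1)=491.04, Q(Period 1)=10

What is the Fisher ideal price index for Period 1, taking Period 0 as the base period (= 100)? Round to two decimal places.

94.41

Laspeyres component (base-period weights):
ΣP(Period 1)Q(Period 0) = 54.71×31 + 491.04×9 = 1696.01 + 4419.36 = 6115.37
ΣP(Period 0)Q(Period 0) = 73.12×31 + 464.46×9 = 2266.72 + 4180.14 = 6446.86
L = 6115.37 / 6446.86 × 100 = 94.8581
Paasche component (current-period weights):
ΣP(Period 1)Q(Period 1) = 54.71×39 + 491.04×10 = 2133.69 + 4910.4 = 7044.09
ΣP(Period 0)Q(Period 1) = 73.12×39 + 464.46×10 = 2851.68 + 4644.6 = 7496.28
P = 7044.09 / 7496.28 × 100 = 93.9678
Fisher = √(L × P) = √(94.8581 × 93.9678) = 94.4119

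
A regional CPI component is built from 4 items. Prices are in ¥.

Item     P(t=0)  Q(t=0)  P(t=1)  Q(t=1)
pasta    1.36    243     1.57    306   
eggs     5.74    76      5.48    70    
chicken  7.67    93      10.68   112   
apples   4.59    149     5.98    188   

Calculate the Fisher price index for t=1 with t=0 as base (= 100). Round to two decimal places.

Laspeyres component (base-period weights):
ΣP(t=1)Q(t=0) = 1.57×243 + 5.48×76 + 10.68×93 + 5.98×149 = 381.51 + 416.48 + 993.24 + 891.02 = 2682.25
ΣP(t=0)Q(t=0) = 1.36×243 + 5.74×76 + 7.67×93 + 4.59×149 = 330.48 + 436.24 + 713.31 + 683.91 = 2163.94
L = 2682.25 / 2163.94 × 100 = 123.9521
Paasche component (current-period weights):
ΣP(t=1)Q(t=1) = 1.57×306 + 5.48×70 + 10.68×112 + 5.98×188 = 480.42 + 383.6 + 1196.16 + 1124.24 = 3184.42
ΣP(t=0)Q(t=1) = 1.36×306 + 5.74×70 + 7.67×112 + 4.59×188 = 416.16 + 401.8 + 859.04 + 862.92 = 2539.92
P = 3184.42 / 2539.92 × 100 = 125.3748
Fisher = √(L × P) = √(123.9521 × 125.3748) = 124.6614

124.66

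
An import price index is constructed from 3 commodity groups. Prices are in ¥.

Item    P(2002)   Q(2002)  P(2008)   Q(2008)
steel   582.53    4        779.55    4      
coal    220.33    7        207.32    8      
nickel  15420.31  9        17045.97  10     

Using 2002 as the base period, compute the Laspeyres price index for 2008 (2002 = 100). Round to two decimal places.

110.74

Laspeyres price index uses base-period quantities as weights.
ΣP(2008)·Q(2002) = 779.55×4 + 207.32×7 + 17045.97×9 = 3118.2 + 1451.24 + 153413.73 = 157983.17
ΣP(2002)·Q(2002) = 582.53×4 + 220.33×7 + 15420.31×9 = 2330.12 + 1542.31 + 138782.79 = 142655.22
Index = 157983.17 / 142655.22 × 100 = 110.7448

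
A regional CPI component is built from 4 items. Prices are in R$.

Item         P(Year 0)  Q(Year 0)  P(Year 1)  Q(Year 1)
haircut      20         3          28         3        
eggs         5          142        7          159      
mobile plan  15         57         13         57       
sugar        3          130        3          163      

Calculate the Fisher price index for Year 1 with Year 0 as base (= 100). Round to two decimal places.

110.00

Laspeyres component (base-period weights):
ΣP(Year 1)Q(Year 0) = 28×3 + 7×142 + 13×57 + 3×130 = 84 + 994 + 741 + 390 = 2209
ΣP(Year 0)Q(Year 0) = 20×3 + 5×142 + 15×57 + 3×130 = 60 + 710 + 855 + 390 = 2015
L = 2209 / 2015 × 100 = 109.6278
Paasche component (current-period weights):
ΣP(Year 1)Q(Year 1) = 28×3 + 7×159 + 13×57 + 3×163 = 84 + 1113 + 741 + 489 = 2427
ΣP(Year 0)Q(Year 1) = 20×3 + 5×159 + 15×57 + 3×163 = 60 + 795 + 855 + 489 = 2199
P = 2427 / 2199 × 100 = 110.3683
Fisher = √(L × P) = √(109.6278 × 110.3683) = 109.9974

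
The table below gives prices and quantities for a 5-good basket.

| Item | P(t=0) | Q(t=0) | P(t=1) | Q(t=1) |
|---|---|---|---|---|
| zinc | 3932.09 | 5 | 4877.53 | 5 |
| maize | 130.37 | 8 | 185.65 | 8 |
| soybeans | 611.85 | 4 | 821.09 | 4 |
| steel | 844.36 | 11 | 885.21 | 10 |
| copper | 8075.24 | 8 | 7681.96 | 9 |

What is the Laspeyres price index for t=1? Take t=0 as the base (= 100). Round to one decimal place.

103.4

Laspeyres price index uses base-period quantities as weights.
ΣP(t=1)·Q(t=0) = 4877.53×5 + 185.65×8 + 821.09×4 + 885.21×11 + 7681.96×8 = 24387.65 + 1485.2 + 3284.36 + 9737.31 + 61455.68 = 100350.2
ΣP(t=0)·Q(t=0) = 3932.09×5 + 130.37×8 + 611.85×4 + 844.36×11 + 8075.24×8 = 19660.45 + 1042.96 + 2447.4 + 9287.96 + 64601.92 = 97040.69
Index = 100350.2 / 97040.69 × 100 = 103.4104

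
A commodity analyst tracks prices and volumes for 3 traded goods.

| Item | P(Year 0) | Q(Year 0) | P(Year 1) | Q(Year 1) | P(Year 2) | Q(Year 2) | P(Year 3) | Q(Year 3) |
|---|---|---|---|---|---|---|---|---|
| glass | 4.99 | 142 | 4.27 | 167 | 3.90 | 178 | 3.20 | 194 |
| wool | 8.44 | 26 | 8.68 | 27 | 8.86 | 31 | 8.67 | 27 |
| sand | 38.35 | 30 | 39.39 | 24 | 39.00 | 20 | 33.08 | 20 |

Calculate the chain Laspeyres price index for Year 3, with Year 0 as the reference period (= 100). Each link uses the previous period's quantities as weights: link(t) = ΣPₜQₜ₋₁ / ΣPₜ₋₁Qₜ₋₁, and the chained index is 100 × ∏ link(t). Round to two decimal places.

80.18

Link Year 0→Year 1:
ΣP(Year 1)Q(Year 0) = 4.27×142 + 8.68×26 + 39.39×30 = 606.34 + 225.68 + 1181.7 = 2013.72
ΣP(Year 0)Q(Year 0) = 4.99×142 + 8.44×26 + 38.35×30 = 708.58 + 219.44 + 1150.5 = 2078.52
link = 2013.72/2078.52 = 0.968824
Link Year 1→Year 2:
ΣP(Year 2)Q(Year 1) = 3.90×167 + 8.86×27 + 39.00×24 = 651.3 + 239.22 + 936 = 1826.52
ΣP(Year 1)Q(Year 1) = 4.27×167 + 8.68×27 + 39.39×24 = 713.09 + 234.36 + 945.36 = 1892.81
link = 1826.52/1892.81 = 0.964978
Link Year 2→Year 3:
ΣP(Year 3)Q(Year 2) = 3.20×178 + 8.67×31 + 33.08×20 = 569.6 + 268.77 + 661.6 = 1499.97
ΣP(Year 2)Q(Year 2) = 3.90×178 + 8.86×31 + 39.00×20 = 694.2 + 274.66 + 780 = 1748.86
link = 1499.97/1748.86 = 0.857684
Chained index = 100 × 0.968824 × 0.964978 × 0.857684 = 80.1844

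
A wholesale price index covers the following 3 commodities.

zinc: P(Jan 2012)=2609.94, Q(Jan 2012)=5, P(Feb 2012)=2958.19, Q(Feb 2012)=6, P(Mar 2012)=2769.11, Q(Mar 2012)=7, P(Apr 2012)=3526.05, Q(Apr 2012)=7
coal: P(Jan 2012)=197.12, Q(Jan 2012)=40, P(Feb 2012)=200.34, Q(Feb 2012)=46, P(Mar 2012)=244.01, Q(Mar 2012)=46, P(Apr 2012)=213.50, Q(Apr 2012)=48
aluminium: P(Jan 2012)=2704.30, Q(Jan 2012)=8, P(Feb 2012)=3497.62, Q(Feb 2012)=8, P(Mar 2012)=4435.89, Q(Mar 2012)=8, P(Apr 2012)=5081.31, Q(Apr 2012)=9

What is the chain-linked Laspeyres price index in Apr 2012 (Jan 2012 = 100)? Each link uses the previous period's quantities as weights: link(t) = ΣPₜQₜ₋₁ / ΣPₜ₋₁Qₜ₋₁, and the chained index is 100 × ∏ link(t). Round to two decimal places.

156.34

Link Jan 2012→Feb 2012:
ΣP(Feb 2012)Q(Jan 2012) = 2958.19×5 + 200.34×40 + 3497.62×8 = 14790.95 + 8013.6 + 27980.96 = 50785.51
ΣP(Jan 2012)Q(Jan 2012) = 2609.94×5 + 197.12×40 + 2704.30×8 = 13049.7 + 7884.8 + 21634.4 = 42568.9
link = 50785.51/42568.9 = 1.193019
Link Feb 2012→Mar 2012:
ΣP(Mar 2012)Q(Feb 2012) = 2769.11×6 + 244.01×46 + 4435.89×8 = 16614.66 + 11224.46 + 35487.12 = 63326.24
ΣP(Feb 2012)Q(Feb 2012) = 2958.19×6 + 200.34×46 + 3497.62×8 = 17749.14 + 9215.64 + 27980.96 = 54945.74
link = 63326.24/54945.74 = 1.152523
Link Mar 2012→Apr 2012:
ΣP(Apr 2012)Q(Mar 2012) = 3526.05×7 + 213.50×46 + 5081.31×8 = 24682.35 + 9821 + 40650.48 = 75153.83
ΣP(Mar 2012)Q(Mar 2012) = 2769.11×7 + 244.01×46 + 4435.89×8 = 19383.77 + 11224.46 + 35487.12 = 66095.35
link = 75153.83/66095.35 = 1.137052
Chained index = 100 × 1.193019 × 1.152523 × 1.137052 = 156.3426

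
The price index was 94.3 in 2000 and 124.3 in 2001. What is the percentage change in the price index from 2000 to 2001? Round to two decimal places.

Change = (124.3 − 94.3) / 94.3 × 100
       = 30.0 / 94.3 × 100 = 31.8134%

31.81%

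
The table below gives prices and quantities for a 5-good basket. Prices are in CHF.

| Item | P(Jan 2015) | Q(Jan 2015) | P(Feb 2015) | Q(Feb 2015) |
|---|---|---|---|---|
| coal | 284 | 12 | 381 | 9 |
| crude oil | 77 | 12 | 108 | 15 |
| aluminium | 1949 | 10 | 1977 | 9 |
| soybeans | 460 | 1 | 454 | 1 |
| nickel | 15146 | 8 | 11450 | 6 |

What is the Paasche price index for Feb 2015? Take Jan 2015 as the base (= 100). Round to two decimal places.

81.71

Paasche price index uses current-period quantities as weights.
ΣP(Feb 2015)·Q(Feb 2015) = 381×9 + 108×15 + 1977×9 + 454×1 + 11450×6 = 3429 + 1620 + 17793 + 454 + 68700 = 91996
ΣP(Jan 2015)·Q(Feb 2015) = 284×9 + 77×15 + 1949×9 + 460×1 + 15146×6 = 2556 + 1155 + 17541 + 460 + 90876 = 112588
Index = 91996 / 112588 × 100 = 81.7103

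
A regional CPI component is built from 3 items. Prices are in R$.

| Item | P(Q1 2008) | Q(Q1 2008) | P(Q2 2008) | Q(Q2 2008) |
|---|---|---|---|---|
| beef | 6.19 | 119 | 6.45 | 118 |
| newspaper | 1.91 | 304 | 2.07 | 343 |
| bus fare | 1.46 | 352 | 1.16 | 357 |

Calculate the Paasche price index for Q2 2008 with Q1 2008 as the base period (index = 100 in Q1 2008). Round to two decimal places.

98.87

Paasche price index uses current-period quantities as weights.
ΣP(Q2 2008)·Q(Q2 2008) = 6.45×118 + 2.07×343 + 1.16×357 = 761.1 + 710.01 + 414.12 = 1885.23
ΣP(Q1 2008)·Q(Q2 2008) = 6.19×118 + 1.91×343 + 1.46×357 = 730.42 + 655.13 + 521.22 = 1906.77
Index = 1885.23 / 1906.77 × 100 = 98.8703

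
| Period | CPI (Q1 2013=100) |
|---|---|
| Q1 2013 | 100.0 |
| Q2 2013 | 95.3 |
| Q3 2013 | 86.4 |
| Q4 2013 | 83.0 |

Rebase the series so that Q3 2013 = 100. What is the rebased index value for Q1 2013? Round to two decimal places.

Rebased(Q1 2013) = 100.0 / 86.4 × 100 = 115.7407

115.74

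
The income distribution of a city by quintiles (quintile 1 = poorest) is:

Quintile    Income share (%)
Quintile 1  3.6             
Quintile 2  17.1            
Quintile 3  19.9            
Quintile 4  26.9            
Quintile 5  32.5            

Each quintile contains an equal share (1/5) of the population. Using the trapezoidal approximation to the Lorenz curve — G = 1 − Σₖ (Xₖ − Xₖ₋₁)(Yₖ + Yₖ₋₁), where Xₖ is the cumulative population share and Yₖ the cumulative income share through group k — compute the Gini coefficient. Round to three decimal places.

0.270

Cumulative income shares Yₖ: 0.0360, 0.2070, 0.4060, 0.6750, 1.0000
Σ (Xₖ−Xₖ₋₁)(Yₖ+Yₖ₋₁) = (1/5)(0.0360+0.0000) + (1/5)(0.2070+0.0360) + (1/5)(0.4060+0.2070) + (1/5)(0.6750+0.4060) + (1/5)(1.0000+0.6750)
  = 0.0072 + 0.0486 + 0.1226 + 0.2162 + 0.3350 = 0.7296
G = 1 − 0.7296 = 0.2704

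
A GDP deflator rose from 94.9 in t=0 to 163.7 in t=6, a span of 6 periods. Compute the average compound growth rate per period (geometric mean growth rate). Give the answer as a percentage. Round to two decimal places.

Growth factor = (163.7/94.9)^(1/6) = (1.724974)^(1/6) = 1.095125
Growth rate = 1.095125 − 1 = 0.095125 = 9.5125%

9.51%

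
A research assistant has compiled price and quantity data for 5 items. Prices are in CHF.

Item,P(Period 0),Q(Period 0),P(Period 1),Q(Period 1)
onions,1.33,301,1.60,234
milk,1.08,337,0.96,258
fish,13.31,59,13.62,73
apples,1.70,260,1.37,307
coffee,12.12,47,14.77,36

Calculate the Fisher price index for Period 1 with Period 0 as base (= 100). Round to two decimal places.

102.88

Laspeyres component (base-period weights):
ΣP(Period 1)Q(Period 0) = 1.60×301 + 0.96×337 + 13.62×59 + 1.37×260 + 14.77×47 = 481.6 + 323.52 + 803.58 + 356.2 + 694.19 = 2659.09
ΣP(Period 0)Q(Period 0) = 1.33×301 + 1.08×337 + 13.31×59 + 1.70×260 + 12.12×47 = 400.33 + 363.96 + 785.29 + 442 + 569.64 = 2561.22
L = 2659.09 / 2561.22 × 100 = 103.8212
Paasche component (current-period weights):
ΣP(Period 1)Q(Period 1) = 1.60×234 + 0.96×258 + 13.62×73 + 1.37×307 + 14.77×36 = 374.4 + 247.68 + 994.26 + 420.59 + 531.72 = 2568.65
ΣP(Period 0)Q(Period 1) = 1.33×234 + 1.08×258 + 13.31×73 + 1.70×307 + 12.12×36 = 311.22 + 278.64 + 971.63 + 521.9 + 436.32 = 2519.71
P = 2568.65 / 2519.71 × 100 = 101.9423
Fisher = √(L × P) = √(103.8212 × 101.9423) = 102.8775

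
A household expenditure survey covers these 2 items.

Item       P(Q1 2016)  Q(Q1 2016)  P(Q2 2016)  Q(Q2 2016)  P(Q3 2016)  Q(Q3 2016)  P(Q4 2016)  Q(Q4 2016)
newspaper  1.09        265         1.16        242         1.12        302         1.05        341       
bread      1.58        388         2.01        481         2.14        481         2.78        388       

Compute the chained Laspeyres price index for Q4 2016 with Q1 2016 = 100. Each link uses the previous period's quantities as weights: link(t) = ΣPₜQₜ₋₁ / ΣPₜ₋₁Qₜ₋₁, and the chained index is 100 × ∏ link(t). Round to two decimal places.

Link Q1 2016→Q2 2016:
ΣP(Q2 2016)Q(Q1 2016) = 1.16×265 + 2.01×388 = 307.4 + 779.88 = 1087.28
ΣP(Q1 2016)Q(Q1 2016) = 1.09×265 + 1.58×388 = 288.85 + 613.04 = 901.89
link = 1087.28/901.89 = 1.205557
Link Q2 2016→Q3 2016:
ΣP(Q3 2016)Q(Q2 2016) = 1.12×242 + 2.14×481 = 271.04 + 1029.34 = 1300.38
ΣP(Q2 2016)Q(Q2 2016) = 1.16×242 + 2.01×481 = 280.72 + 966.81 = 1247.53
link = 1300.38/1247.53 = 1.042364
Link Q3 2016→Q4 2016:
ΣP(Q4 2016)Q(Q3 2016) = 1.05×302 + 2.78×481 = 317.1 + 1337.18 = 1654.28
ΣP(Q3 2016)Q(Q3 2016) = 1.12×302 + 2.14×481 = 338.24 + 1029.34 = 1367.58
link = 1654.28/1367.58 = 1.209640
Chained index = 100 × 1.205557 × 1.042364 × 1.209640 = 152.0069

152.01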